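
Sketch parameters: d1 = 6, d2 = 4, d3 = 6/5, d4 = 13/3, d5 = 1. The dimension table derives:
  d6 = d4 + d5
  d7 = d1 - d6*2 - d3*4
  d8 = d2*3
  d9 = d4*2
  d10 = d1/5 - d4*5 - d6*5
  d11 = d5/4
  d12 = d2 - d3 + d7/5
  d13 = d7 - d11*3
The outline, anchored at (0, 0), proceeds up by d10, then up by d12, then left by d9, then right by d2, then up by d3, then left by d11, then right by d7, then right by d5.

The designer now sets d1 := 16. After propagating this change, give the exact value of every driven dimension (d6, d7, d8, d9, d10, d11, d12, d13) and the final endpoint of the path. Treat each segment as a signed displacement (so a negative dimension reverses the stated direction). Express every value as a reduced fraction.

d6 = 16/3
d7 = 8/15
d8 = 12
d9 = 26/3
d10 = -677/15
d11 = 1/4
d12 = 218/75
d13 = -13/60
endpoint = (-203/60, -3077/75)

Apply edit: d1 := 16
  d6 = d4 + d5 = 16/3
  d7 = d1 - d6*2 - d3*4 = 8/15
  d8 = d2*3 = 12
  d9 = d4*2 = 26/3
  d10 = d1/5 - d4*5 - d6*5 = -677/15
  d11 = d5/4 = 1/4
  d12 = d2 - d3 + d7/5 = 218/75
  d13 = d7 - d11*3 = -13/60
Walk from origin (0, 0):
  seg 1: up by d10 = -677/15 → (0, -677/15)
  seg 2: up by d12 = 218/75 → (0, -3167/75)
  seg 3: left by d9 = 26/3 → (-26/3, -3167/75)
  seg 4: right by d2 = 4 → (-14/3, -3167/75)
  seg 5: up by d3 = 6/5 → (-14/3, -3077/75)
  seg 6: left by d11 = 1/4 → (-59/12, -3077/75)
  seg 7: right by d7 = 8/15 → (-263/60, -3077/75)
  seg 8: right by d5 = 1 → (-203/60, -3077/75)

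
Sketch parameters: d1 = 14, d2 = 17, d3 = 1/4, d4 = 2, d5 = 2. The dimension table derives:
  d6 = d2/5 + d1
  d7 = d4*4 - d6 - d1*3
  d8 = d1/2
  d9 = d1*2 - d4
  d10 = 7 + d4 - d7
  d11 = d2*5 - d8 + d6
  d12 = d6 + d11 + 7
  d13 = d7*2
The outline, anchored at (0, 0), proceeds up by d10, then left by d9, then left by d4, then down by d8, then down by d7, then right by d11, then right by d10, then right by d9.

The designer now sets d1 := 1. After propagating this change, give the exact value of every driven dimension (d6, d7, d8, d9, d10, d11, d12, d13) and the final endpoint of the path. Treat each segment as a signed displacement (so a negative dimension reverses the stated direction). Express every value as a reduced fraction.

Apply edit: d1 := 1
  d6 = d2/5 + d1 = 22/5
  d7 = d4*4 - d6 - d1*3 = 3/5
  d8 = d1/2 = 1/2
  d9 = d1*2 - d4 = 0
  d10 = 7 + d4 - d7 = 42/5
  d11 = d2*5 - d8 + d6 = 889/10
  d12 = d6 + d11 + 7 = 1003/10
  d13 = d7*2 = 6/5
Walk from origin (0, 0):
  seg 1: up by d10 = 42/5 → (0, 42/5)
  seg 2: left by d9 = 0 → (0, 42/5)
  seg 3: left by d4 = 2 → (-2, 42/5)
  seg 4: down by d8 = 1/2 → (-2, 79/10)
  seg 5: down by d7 = 3/5 → (-2, 73/10)
  seg 6: right by d11 = 889/10 → (869/10, 73/10)
  seg 7: right by d10 = 42/5 → (953/10, 73/10)
  seg 8: right by d9 = 0 → (953/10, 73/10)

d6 = 22/5
d7 = 3/5
d8 = 1/2
d9 = 0
d10 = 42/5
d11 = 889/10
d12 = 1003/10
d13 = 6/5
endpoint = (953/10, 73/10)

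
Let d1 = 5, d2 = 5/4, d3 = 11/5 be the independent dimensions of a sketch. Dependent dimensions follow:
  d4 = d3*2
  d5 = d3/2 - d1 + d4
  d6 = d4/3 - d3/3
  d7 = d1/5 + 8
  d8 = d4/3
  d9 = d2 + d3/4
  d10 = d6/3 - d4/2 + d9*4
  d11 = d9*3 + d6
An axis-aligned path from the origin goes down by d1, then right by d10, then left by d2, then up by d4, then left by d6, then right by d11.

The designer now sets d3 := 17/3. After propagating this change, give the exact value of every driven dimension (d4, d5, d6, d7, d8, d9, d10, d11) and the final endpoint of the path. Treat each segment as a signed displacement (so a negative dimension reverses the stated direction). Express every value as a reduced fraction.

d4 = 34/3
d5 = 55/6
d6 = 17/9
d7 = 9
d8 = 34/9
d9 = 8/3
d10 = 152/27
d11 = 89/9
endpoint = (1337/108, 19/3)

Apply edit: d3 := 17/3
  d4 = d3*2 = 34/3
  d5 = d3/2 - d1 + d4 = 55/6
  d6 = d4/3 - d3/3 = 17/9
  d7 = d1/5 + 8 = 9
  d8 = d4/3 = 34/9
  d9 = d2 + d3/4 = 8/3
  d10 = d6/3 - d4/2 + d9*4 = 152/27
  d11 = d9*3 + d6 = 89/9
Walk from origin (0, 0):
  seg 1: down by d1 = 5 → (0, -5)
  seg 2: right by d10 = 152/27 → (152/27, -5)
  seg 3: left by d2 = 5/4 → (473/108, -5)
  seg 4: up by d4 = 34/3 → (473/108, 19/3)
  seg 5: left by d6 = 17/9 → (269/108, 19/3)
  seg 6: right by d11 = 89/9 → (1337/108, 19/3)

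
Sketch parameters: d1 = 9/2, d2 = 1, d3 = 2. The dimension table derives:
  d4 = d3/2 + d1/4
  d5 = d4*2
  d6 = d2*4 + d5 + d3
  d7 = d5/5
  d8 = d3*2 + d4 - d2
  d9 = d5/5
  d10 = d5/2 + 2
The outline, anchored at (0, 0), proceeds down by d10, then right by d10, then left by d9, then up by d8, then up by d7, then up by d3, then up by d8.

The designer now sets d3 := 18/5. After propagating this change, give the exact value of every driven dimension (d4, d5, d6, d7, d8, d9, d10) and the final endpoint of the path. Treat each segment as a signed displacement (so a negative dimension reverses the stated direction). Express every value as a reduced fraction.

d4 = 117/40
d5 = 117/20
d6 = 269/20
d7 = 117/100
d8 = 73/8
d9 = 117/100
d10 = 197/40
endpoint = (751/200, 3619/200)

Apply edit: d3 := 18/5
  d4 = d3/2 + d1/4 = 117/40
  d5 = d4*2 = 117/20
  d6 = d2*4 + d5 + d3 = 269/20
  d7 = d5/5 = 117/100
  d8 = d3*2 + d4 - d2 = 73/8
  d9 = d5/5 = 117/100
  d10 = d5/2 + 2 = 197/40
Walk from origin (0, 0):
  seg 1: down by d10 = 197/40 → (0, -197/40)
  seg 2: right by d10 = 197/40 → (197/40, -197/40)
  seg 3: left by d9 = 117/100 → (751/200, -197/40)
  seg 4: up by d8 = 73/8 → (751/200, 21/5)
  seg 5: up by d7 = 117/100 → (751/200, 537/100)
  seg 6: up by d3 = 18/5 → (751/200, 897/100)
  seg 7: up by d8 = 73/8 → (751/200, 3619/200)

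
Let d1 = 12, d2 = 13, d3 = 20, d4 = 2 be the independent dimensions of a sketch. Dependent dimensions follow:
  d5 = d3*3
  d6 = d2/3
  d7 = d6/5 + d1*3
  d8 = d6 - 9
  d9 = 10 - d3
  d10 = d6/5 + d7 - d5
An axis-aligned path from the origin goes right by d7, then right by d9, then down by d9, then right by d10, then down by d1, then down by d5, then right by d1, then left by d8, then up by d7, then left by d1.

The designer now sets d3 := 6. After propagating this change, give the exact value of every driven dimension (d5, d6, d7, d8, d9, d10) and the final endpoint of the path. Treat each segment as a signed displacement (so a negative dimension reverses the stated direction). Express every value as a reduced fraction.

Apply edit: d3 := 6
  d5 = d3*3 = 18
  d6 = d2/3 = 13/3
  d7 = d6/5 + d1*3 = 553/15
  d8 = d6 - 9 = -14/3
  d9 = 10 - d3 = 4
  d10 = d6/5 + d7 - d5 = 296/15
Walk from origin (0, 0):
  seg 1: right by d7 = 553/15 → (553/15, 0)
  seg 2: right by d9 = 4 → (613/15, 0)
  seg 3: down by d9 = 4 → (613/15, -4)
  seg 4: right by d10 = 296/15 → (303/5, -4)
  seg 5: down by d1 = 12 → (303/5, -16)
  seg 6: down by d5 = 18 → (303/5, -34)
  seg 7: right by d1 = 12 → (363/5, -34)
  seg 8: left by d8 = -14/3 → (1159/15, -34)
  seg 9: up by d7 = 553/15 → (1159/15, 43/15)
  seg 10: left by d1 = 12 → (979/15, 43/15)

d5 = 18
d6 = 13/3
d7 = 553/15
d8 = -14/3
d9 = 4
d10 = 296/15
endpoint = (979/15, 43/15)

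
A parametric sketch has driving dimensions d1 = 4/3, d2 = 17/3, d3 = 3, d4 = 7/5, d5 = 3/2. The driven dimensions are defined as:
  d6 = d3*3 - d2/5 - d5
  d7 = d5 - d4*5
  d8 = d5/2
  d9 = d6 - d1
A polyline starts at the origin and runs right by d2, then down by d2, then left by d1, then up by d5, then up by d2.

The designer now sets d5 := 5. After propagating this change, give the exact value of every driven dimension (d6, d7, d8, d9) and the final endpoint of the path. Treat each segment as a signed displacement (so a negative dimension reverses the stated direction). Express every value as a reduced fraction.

d6 = 43/15
d7 = -2
d8 = 5/2
d9 = 23/15
endpoint = (13/3, 5)

Apply edit: d5 := 5
  d6 = d3*3 - d2/5 - d5 = 43/15
  d7 = d5 - d4*5 = -2
  d8 = d5/2 = 5/2
  d9 = d6 - d1 = 23/15
Walk from origin (0, 0):
  seg 1: right by d2 = 17/3 → (17/3, 0)
  seg 2: down by d2 = 17/3 → (17/3, -17/3)
  seg 3: left by d1 = 4/3 → (13/3, -17/3)
  seg 4: up by d5 = 5 → (13/3, -2/3)
  seg 5: up by d2 = 17/3 → (13/3, 5)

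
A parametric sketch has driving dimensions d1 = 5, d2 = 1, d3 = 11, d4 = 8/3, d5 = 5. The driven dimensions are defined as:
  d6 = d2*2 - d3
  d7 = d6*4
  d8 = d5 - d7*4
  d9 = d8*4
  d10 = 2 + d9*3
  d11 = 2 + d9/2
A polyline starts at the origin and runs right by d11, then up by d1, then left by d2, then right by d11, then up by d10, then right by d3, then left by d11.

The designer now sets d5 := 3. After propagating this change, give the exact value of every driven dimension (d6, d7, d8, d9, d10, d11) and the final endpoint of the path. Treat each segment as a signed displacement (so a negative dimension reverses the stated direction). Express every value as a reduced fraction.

d6 = -9
d7 = -36
d8 = 147
d9 = 588
d10 = 1766
d11 = 296
endpoint = (306, 1771)

Apply edit: d5 := 3
  d6 = d2*2 - d3 = -9
  d7 = d6*4 = -36
  d8 = d5 - d7*4 = 147
  d9 = d8*4 = 588
  d10 = 2 + d9*3 = 1766
  d11 = 2 + d9/2 = 296
Walk from origin (0, 0):
  seg 1: right by d11 = 296 → (296, 0)
  seg 2: up by d1 = 5 → (296, 5)
  seg 3: left by d2 = 1 → (295, 5)
  seg 4: right by d11 = 296 → (591, 5)
  seg 5: up by d10 = 1766 → (591, 1771)
  seg 6: right by d3 = 11 → (602, 1771)
  seg 7: left by d11 = 296 → (306, 1771)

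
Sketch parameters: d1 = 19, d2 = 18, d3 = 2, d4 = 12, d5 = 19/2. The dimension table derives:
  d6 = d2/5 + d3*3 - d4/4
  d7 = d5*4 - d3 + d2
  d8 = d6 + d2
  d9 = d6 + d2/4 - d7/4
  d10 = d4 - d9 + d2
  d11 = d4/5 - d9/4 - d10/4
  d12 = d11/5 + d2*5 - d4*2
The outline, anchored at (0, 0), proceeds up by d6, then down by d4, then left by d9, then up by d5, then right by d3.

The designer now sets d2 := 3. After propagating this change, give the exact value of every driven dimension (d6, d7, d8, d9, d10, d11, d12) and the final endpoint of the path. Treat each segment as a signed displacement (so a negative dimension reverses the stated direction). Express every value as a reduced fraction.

Apply edit: d2 := 3
  d6 = d2/5 + d3*3 - d4/4 = 18/5
  d7 = d5*4 - d3 + d2 = 39
  d8 = d6 + d2 = 33/5
  d9 = d6 + d2/4 - d7/4 = -27/5
  d10 = d4 - d9 + d2 = 102/5
  d11 = d4/5 - d9/4 - d10/4 = -27/20
  d12 = d11/5 + d2*5 - d4*2 = -927/100
Walk from origin (0, 0):
  seg 1: up by d6 = 18/5 → (0, 18/5)
  seg 2: down by d4 = 12 → (0, -42/5)
  seg 3: left by d9 = -27/5 → (27/5, -42/5)
  seg 4: up by d5 = 19/2 → (27/5, 11/10)
  seg 5: right by d3 = 2 → (37/5, 11/10)

d6 = 18/5
d7 = 39
d8 = 33/5
d9 = -27/5
d10 = 102/5
d11 = -27/20
d12 = -927/100
endpoint = (37/5, 11/10)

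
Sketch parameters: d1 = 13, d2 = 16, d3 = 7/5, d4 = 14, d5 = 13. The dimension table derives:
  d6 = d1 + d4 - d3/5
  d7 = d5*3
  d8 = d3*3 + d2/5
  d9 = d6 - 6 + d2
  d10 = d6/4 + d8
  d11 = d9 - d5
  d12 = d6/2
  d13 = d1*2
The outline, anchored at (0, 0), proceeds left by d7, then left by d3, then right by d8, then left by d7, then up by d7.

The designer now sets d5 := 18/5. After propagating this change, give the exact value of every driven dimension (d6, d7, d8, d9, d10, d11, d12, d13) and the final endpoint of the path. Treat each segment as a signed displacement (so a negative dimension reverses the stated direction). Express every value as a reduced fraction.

Apply edit: d5 := 18/5
  d6 = d1 + d4 - d3/5 = 668/25
  d7 = d5*3 = 54/5
  d8 = d3*3 + d2/5 = 37/5
  d9 = d6 - 6 + d2 = 918/25
  d10 = d6/4 + d8 = 352/25
  d11 = d9 - d5 = 828/25
  d12 = d6/2 = 334/25
  d13 = d1*2 = 26
Walk from origin (0, 0):
  seg 1: left by d7 = 54/5 → (-54/5, 0)
  seg 2: left by d3 = 7/5 → (-61/5, 0)
  seg 3: right by d8 = 37/5 → (-24/5, 0)
  seg 4: left by d7 = 54/5 → (-78/5, 0)
  seg 5: up by d7 = 54/5 → (-78/5, 54/5)

d6 = 668/25
d7 = 54/5
d8 = 37/5
d9 = 918/25
d10 = 352/25
d11 = 828/25
d12 = 334/25
d13 = 26
endpoint = (-78/5, 54/5)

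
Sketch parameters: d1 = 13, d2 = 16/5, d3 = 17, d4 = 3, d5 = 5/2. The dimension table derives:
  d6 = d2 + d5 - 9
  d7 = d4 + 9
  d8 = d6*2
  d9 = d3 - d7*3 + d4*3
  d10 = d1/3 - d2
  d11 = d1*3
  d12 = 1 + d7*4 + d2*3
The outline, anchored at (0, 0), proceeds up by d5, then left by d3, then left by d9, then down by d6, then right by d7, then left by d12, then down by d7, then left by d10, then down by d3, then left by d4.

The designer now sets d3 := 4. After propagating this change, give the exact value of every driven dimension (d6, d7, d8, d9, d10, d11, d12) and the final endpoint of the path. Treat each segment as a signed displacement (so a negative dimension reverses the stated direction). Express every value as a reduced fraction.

d6 = -33/10
d7 = 12
d8 = -33/5
d9 = -23
d10 = 17/15
d11 = 39
d12 = 293/5
endpoint = (-476/15, -51/5)

Apply edit: d3 := 4
  d6 = d2 + d5 - 9 = -33/10
  d7 = d4 + 9 = 12
  d8 = d6*2 = -33/5
  d9 = d3 - d7*3 + d4*3 = -23
  d10 = d1/3 - d2 = 17/15
  d11 = d1*3 = 39
  d12 = 1 + d7*4 + d2*3 = 293/5
Walk from origin (0, 0):
  seg 1: up by d5 = 5/2 → (0, 5/2)
  seg 2: left by d3 = 4 → (-4, 5/2)
  seg 3: left by d9 = -23 → (19, 5/2)
  seg 4: down by d6 = -33/10 → (19, 29/5)
  seg 5: right by d7 = 12 → (31, 29/5)
  seg 6: left by d12 = 293/5 → (-138/5, 29/5)
  seg 7: down by d7 = 12 → (-138/5, -31/5)
  seg 8: left by d10 = 17/15 → (-431/15, -31/5)
  seg 9: down by d3 = 4 → (-431/15, -51/5)
  seg 10: left by d4 = 3 → (-476/15, -51/5)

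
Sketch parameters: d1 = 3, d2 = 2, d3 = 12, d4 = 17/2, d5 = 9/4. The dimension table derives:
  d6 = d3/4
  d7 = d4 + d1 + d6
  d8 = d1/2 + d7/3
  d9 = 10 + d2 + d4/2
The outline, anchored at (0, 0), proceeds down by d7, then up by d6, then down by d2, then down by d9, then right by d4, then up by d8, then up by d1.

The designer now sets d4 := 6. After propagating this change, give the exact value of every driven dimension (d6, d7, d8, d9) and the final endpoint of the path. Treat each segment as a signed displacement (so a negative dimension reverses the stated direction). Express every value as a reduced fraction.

d6 = 3
d7 = 12
d8 = 11/2
d9 = 15
endpoint = (6, -35/2)

Apply edit: d4 := 6
  d6 = d3/4 = 3
  d7 = d4 + d1 + d6 = 12
  d8 = d1/2 + d7/3 = 11/2
  d9 = 10 + d2 + d4/2 = 15
Walk from origin (0, 0):
  seg 1: down by d7 = 12 → (0, -12)
  seg 2: up by d6 = 3 → (0, -9)
  seg 3: down by d2 = 2 → (0, -11)
  seg 4: down by d9 = 15 → (0, -26)
  seg 5: right by d4 = 6 → (6, -26)
  seg 6: up by d8 = 11/2 → (6, -41/2)
  seg 7: up by d1 = 3 → (6, -35/2)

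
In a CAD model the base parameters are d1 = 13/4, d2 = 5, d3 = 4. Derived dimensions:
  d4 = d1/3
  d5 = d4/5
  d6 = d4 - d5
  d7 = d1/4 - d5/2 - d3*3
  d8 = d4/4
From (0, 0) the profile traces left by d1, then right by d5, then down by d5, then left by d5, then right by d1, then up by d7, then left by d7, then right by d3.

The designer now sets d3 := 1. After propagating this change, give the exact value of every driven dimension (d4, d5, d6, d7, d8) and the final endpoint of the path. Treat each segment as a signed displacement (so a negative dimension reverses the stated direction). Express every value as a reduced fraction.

Apply edit: d3 := 1
  d4 = d1/3 = 13/12
  d5 = d4/5 = 13/60
  d6 = d4 - d5 = 13/15
  d7 = d1/4 - d5/2 - d3*3 = -551/240
  d8 = d4/4 = 13/48
Walk from origin (0, 0):
  seg 1: left by d1 = 13/4 → (-13/4, 0)
  seg 2: right by d5 = 13/60 → (-91/30, 0)
  seg 3: down by d5 = 13/60 → (-91/30, -13/60)
  seg 4: left by d5 = 13/60 → (-13/4, -13/60)
  seg 5: right by d1 = 13/4 → (0, -13/60)
  seg 6: up by d7 = -551/240 → (0, -201/80)
  seg 7: left by d7 = -551/240 → (551/240, -201/80)
  seg 8: right by d3 = 1 → (791/240, -201/80)

d4 = 13/12
d5 = 13/60
d6 = 13/15
d7 = -551/240
d8 = 13/48
endpoint = (791/240, -201/80)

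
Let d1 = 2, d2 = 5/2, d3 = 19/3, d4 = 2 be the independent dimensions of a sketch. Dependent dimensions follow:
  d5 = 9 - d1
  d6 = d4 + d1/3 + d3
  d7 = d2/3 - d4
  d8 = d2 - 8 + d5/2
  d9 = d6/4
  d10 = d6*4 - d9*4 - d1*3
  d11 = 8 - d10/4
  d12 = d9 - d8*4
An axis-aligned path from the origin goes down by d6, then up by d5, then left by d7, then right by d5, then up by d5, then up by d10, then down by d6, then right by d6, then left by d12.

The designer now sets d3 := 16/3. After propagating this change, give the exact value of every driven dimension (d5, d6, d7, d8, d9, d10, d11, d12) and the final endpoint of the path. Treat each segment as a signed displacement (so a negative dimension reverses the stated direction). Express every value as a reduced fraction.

Apply edit: d3 := 16/3
  d5 = 9 - d1 = 7
  d6 = d4 + d1/3 + d3 = 8
  d7 = d2/3 - d4 = -7/6
  d8 = d2 - 8 + d5/2 = -2
  d9 = d6/4 = 2
  d10 = d6*4 - d9*4 - d1*3 = 18
  d11 = 8 - d10/4 = 7/2
  d12 = d9 - d8*4 = 10
Walk from origin (0, 0):
  seg 1: down by d6 = 8 → (0, -8)
  seg 2: up by d5 = 7 → (0, -1)
  seg 3: left by d7 = -7/6 → (7/6, -1)
  seg 4: right by d5 = 7 → (49/6, -1)
  seg 5: up by d5 = 7 → (49/6, 6)
  seg 6: up by d10 = 18 → (49/6, 24)
  seg 7: down by d6 = 8 → (49/6, 16)
  seg 8: right by d6 = 8 → (97/6, 16)
  seg 9: left by d12 = 10 → (37/6, 16)

d5 = 7
d6 = 8
d7 = -7/6
d8 = -2
d9 = 2
d10 = 18
d11 = 7/2
d12 = 10
endpoint = (37/6, 16)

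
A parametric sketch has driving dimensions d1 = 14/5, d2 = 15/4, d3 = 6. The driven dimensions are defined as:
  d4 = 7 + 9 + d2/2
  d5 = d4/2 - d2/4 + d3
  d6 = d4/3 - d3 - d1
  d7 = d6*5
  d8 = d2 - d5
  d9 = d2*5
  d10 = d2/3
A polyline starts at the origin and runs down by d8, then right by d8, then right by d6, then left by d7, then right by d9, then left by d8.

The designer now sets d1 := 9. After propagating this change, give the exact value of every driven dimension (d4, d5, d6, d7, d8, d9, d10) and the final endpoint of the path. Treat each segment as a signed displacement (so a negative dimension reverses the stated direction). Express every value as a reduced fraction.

d4 = 143/8
d5 = 14
d6 = -217/24
d7 = -1085/24
d8 = -41/4
d9 = 75/4
d10 = 5/4
endpoint = (659/12, 41/4)

Apply edit: d1 := 9
  d4 = 7 + 9 + d2/2 = 143/8
  d5 = d4/2 - d2/4 + d3 = 14
  d6 = d4/3 - d3 - d1 = -217/24
  d7 = d6*5 = -1085/24
  d8 = d2 - d5 = -41/4
  d9 = d2*5 = 75/4
  d10 = d2/3 = 5/4
Walk from origin (0, 0):
  seg 1: down by d8 = -41/4 → (0, 41/4)
  seg 2: right by d8 = -41/4 → (-41/4, 41/4)
  seg 3: right by d6 = -217/24 → (-463/24, 41/4)
  seg 4: left by d7 = -1085/24 → (311/12, 41/4)
  seg 5: right by d9 = 75/4 → (134/3, 41/4)
  seg 6: left by d8 = -41/4 → (659/12, 41/4)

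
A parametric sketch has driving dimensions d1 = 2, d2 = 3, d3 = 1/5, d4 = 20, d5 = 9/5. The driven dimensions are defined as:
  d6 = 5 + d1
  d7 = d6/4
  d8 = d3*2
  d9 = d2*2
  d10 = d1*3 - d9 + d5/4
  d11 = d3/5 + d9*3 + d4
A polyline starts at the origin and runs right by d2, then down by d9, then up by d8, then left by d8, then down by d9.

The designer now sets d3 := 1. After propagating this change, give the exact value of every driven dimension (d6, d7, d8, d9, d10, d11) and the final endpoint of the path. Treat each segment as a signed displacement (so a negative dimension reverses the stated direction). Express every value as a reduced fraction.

d6 = 7
d7 = 7/4
d8 = 2
d9 = 6
d10 = 9/20
d11 = 191/5
endpoint = (1, -10)

Apply edit: d3 := 1
  d6 = 5 + d1 = 7
  d7 = d6/4 = 7/4
  d8 = d3*2 = 2
  d9 = d2*2 = 6
  d10 = d1*3 - d9 + d5/4 = 9/20
  d11 = d3/5 + d9*3 + d4 = 191/5
Walk from origin (0, 0):
  seg 1: right by d2 = 3 → (3, 0)
  seg 2: down by d9 = 6 → (3, -6)
  seg 3: up by d8 = 2 → (3, -4)
  seg 4: left by d8 = 2 → (1, -4)
  seg 5: down by d9 = 6 → (1, -10)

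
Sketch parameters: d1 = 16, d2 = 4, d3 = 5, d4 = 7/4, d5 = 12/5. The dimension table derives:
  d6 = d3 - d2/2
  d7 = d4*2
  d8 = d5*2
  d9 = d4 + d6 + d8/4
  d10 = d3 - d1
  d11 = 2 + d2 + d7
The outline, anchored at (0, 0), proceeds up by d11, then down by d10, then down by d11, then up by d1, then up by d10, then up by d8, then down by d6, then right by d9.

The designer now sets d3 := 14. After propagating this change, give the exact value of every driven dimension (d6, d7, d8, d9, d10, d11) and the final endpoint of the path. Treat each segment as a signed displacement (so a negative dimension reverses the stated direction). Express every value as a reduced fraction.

d6 = 12
d7 = 7/2
d8 = 24/5
d9 = 299/20
d10 = -2
d11 = 19/2
endpoint = (299/20, 44/5)

Apply edit: d3 := 14
  d6 = d3 - d2/2 = 12
  d7 = d4*2 = 7/2
  d8 = d5*2 = 24/5
  d9 = d4 + d6 + d8/4 = 299/20
  d10 = d3 - d1 = -2
  d11 = 2 + d2 + d7 = 19/2
Walk from origin (0, 0):
  seg 1: up by d11 = 19/2 → (0, 19/2)
  seg 2: down by d10 = -2 → (0, 23/2)
  seg 3: down by d11 = 19/2 → (0, 2)
  seg 4: up by d1 = 16 → (0, 18)
  seg 5: up by d10 = -2 → (0, 16)
  seg 6: up by d8 = 24/5 → (0, 104/5)
  seg 7: down by d6 = 12 → (0, 44/5)
  seg 8: right by d9 = 299/20 → (299/20, 44/5)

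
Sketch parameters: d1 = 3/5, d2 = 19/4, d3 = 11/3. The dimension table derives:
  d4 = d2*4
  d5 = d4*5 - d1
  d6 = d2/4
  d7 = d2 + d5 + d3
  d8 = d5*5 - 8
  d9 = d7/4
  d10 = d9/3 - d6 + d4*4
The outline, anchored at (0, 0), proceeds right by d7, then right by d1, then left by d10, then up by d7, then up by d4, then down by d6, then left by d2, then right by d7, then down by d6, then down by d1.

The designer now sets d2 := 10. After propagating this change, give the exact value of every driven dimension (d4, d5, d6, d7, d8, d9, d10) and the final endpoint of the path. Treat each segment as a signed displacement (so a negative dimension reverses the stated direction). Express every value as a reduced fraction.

d4 = 40
d5 = 997/5
d6 = 5/2
d7 = 3196/15
d8 = 989
d9 = 799/15
d10 = 15773/90
endpoint = (21733/90, 3712/15)

Apply edit: d2 := 10
  d4 = d2*4 = 40
  d5 = d4*5 - d1 = 997/5
  d6 = d2/4 = 5/2
  d7 = d2 + d5 + d3 = 3196/15
  d8 = d5*5 - 8 = 989
  d9 = d7/4 = 799/15
  d10 = d9/3 - d6 + d4*4 = 15773/90
Walk from origin (0, 0):
  seg 1: right by d7 = 3196/15 → (3196/15, 0)
  seg 2: right by d1 = 3/5 → (641/3, 0)
  seg 3: left by d10 = 15773/90 → (3457/90, 0)
  seg 4: up by d7 = 3196/15 → (3457/90, 3196/15)
  seg 5: up by d4 = 40 → (3457/90, 3796/15)
  seg 6: down by d6 = 5/2 → (3457/90, 7517/30)
  seg 7: left by d2 = 10 → (2557/90, 7517/30)
  seg 8: right by d7 = 3196/15 → (21733/90, 7517/30)
  seg 9: down by d6 = 5/2 → (21733/90, 3721/15)
  seg 10: down by d1 = 3/5 → (21733/90, 3712/15)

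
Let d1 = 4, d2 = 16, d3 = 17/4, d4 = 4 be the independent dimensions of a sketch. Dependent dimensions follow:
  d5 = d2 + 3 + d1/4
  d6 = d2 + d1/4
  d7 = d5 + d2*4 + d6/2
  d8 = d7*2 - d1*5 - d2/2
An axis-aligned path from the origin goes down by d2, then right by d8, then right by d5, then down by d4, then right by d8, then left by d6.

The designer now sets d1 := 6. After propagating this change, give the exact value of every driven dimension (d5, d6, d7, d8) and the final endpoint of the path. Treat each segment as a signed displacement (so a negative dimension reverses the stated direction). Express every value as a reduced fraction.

Apply edit: d1 := 6
  d5 = d2 + 3 + d1/4 = 41/2
  d6 = d2 + d1/4 = 35/2
  d7 = d5 + d2*4 + d6/2 = 373/4
  d8 = d7*2 - d1*5 - d2/2 = 297/2
Walk from origin (0, 0):
  seg 1: down by d2 = 16 → (0, -16)
  seg 2: right by d8 = 297/2 → (297/2, -16)
  seg 3: right by d5 = 41/2 → (169, -16)
  seg 4: down by d4 = 4 → (169, -20)
  seg 5: right by d8 = 297/2 → (635/2, -20)
  seg 6: left by d6 = 35/2 → (300, -20)

d5 = 41/2
d6 = 35/2
d7 = 373/4
d8 = 297/2
endpoint = (300, -20)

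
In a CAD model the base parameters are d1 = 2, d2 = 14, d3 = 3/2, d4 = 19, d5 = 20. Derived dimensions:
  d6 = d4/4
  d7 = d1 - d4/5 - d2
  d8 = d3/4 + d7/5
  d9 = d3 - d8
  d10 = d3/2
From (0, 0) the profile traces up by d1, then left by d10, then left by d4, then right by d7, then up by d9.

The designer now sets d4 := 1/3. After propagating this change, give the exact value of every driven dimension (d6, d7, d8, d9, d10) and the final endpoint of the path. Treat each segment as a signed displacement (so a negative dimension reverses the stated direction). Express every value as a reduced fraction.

Apply edit: d4 := 1/3
  d6 = d4/4 = 1/12
  d7 = d1 - d4/5 - d2 = -181/15
  d8 = d3/4 + d7/5 = -1223/600
  d9 = d3 - d8 = 2123/600
  d10 = d3/2 = 3/4
Walk from origin (0, 0):
  seg 1: up by d1 = 2 → (0, 2)
  seg 2: left by d10 = 3/4 → (-3/4, 2)
  seg 3: left by d4 = 1/3 → (-13/12, 2)
  seg 4: right by d7 = -181/15 → (-263/20, 2)
  seg 5: up by d9 = 2123/600 → (-263/20, 3323/600)

d6 = 1/12
d7 = -181/15
d8 = -1223/600
d9 = 2123/600
d10 = 3/4
endpoint = (-263/20, 3323/600)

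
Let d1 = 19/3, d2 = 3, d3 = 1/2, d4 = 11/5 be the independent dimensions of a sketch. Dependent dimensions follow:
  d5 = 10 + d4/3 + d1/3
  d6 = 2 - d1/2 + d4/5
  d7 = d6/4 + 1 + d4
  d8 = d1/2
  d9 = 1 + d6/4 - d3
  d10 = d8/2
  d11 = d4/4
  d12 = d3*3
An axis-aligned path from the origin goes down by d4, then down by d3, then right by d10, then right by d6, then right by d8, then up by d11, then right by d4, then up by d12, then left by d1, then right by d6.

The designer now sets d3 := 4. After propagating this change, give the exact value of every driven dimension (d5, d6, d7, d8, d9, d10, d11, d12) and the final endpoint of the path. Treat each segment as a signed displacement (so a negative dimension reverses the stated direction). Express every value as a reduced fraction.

Apply edit: d3 := 4
  d5 = 10 + d4/3 + d1/3 = 578/45
  d6 = 2 - d1/2 + d4/5 = -109/150
  d7 = d6/4 + 1 + d4 = 1811/600
  d8 = d1/2 = 19/6
  d9 = 1 + d6/4 - d3 = -1909/600
  d10 = d8/2 = 19/12
  d11 = d4/4 = 11/20
  d12 = d3*3 = 12
Walk from origin (0, 0):
  seg 1: down by d4 = 11/5 → (0, -11/5)
  seg 2: down by d3 = 4 → (0, -31/5)
  seg 3: right by d10 = 19/12 → (19/12, -31/5)
  seg 4: right by d6 = -109/150 → (257/300, -31/5)
  seg 5: right by d8 = 19/6 → (1207/300, -31/5)
  seg 6: up by d11 = 11/20 → (1207/300, -113/20)
  seg 7: right by d4 = 11/5 → (1867/300, -113/20)
  seg 8: up by d12 = 12 → (1867/300, 127/20)
  seg 9: left by d1 = 19/3 → (-11/100, 127/20)
  seg 10: right by d6 = -109/150 → (-251/300, 127/20)

d5 = 578/45
d6 = -109/150
d7 = 1811/600
d8 = 19/6
d9 = -1909/600
d10 = 19/12
d11 = 11/20
d12 = 12
endpoint = (-251/300, 127/20)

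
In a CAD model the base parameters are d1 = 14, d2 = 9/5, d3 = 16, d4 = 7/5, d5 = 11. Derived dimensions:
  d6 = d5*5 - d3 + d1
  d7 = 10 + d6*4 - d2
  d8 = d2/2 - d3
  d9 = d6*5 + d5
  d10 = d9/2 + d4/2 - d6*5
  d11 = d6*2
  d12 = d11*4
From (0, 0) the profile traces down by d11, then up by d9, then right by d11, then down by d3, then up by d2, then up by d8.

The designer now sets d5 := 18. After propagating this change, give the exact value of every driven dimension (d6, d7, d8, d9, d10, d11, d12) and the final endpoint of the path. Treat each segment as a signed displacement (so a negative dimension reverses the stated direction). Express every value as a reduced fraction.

Apply edit: d5 := 18
  d6 = d5*5 - d3 + d1 = 88
  d7 = 10 + d6*4 - d2 = 1801/5
  d8 = d2/2 - d3 = -151/10
  d9 = d6*5 + d5 = 458
  d10 = d9/2 + d4/2 - d6*5 = -2103/10
  d11 = d6*2 = 176
  d12 = d11*4 = 704
Walk from origin (0, 0):
  seg 1: down by d11 = 176 → (0, -176)
  seg 2: up by d9 = 458 → (0, 282)
  seg 3: right by d11 = 176 → (176, 282)
  seg 4: down by d3 = 16 → (176, 266)
  seg 5: up by d2 = 9/5 → (176, 1339/5)
  seg 6: up by d8 = -151/10 → (176, 2527/10)

d6 = 88
d7 = 1801/5
d8 = -151/10
d9 = 458
d10 = -2103/10
d11 = 176
d12 = 704
endpoint = (176, 2527/10)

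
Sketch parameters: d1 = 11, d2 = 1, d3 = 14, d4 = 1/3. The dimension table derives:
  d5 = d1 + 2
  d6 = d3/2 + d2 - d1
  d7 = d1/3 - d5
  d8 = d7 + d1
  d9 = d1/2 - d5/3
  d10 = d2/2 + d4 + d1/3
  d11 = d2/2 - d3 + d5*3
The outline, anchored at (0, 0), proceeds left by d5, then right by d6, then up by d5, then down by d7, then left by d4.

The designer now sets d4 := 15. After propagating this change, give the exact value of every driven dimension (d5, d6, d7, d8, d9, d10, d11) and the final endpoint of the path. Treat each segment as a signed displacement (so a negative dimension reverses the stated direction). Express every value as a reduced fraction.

d5 = 13
d6 = -3
d7 = -28/3
d8 = 5/3
d9 = 7/6
d10 = 115/6
d11 = 51/2
endpoint = (-31, 67/3)

Apply edit: d4 := 15
  d5 = d1 + 2 = 13
  d6 = d3/2 + d2 - d1 = -3
  d7 = d1/3 - d5 = -28/3
  d8 = d7 + d1 = 5/3
  d9 = d1/2 - d5/3 = 7/6
  d10 = d2/2 + d4 + d1/3 = 115/6
  d11 = d2/2 - d3 + d5*3 = 51/2
Walk from origin (0, 0):
  seg 1: left by d5 = 13 → (-13, 0)
  seg 2: right by d6 = -3 → (-16, 0)
  seg 3: up by d5 = 13 → (-16, 13)
  seg 4: down by d7 = -28/3 → (-16, 67/3)
  seg 5: left by d4 = 15 → (-31, 67/3)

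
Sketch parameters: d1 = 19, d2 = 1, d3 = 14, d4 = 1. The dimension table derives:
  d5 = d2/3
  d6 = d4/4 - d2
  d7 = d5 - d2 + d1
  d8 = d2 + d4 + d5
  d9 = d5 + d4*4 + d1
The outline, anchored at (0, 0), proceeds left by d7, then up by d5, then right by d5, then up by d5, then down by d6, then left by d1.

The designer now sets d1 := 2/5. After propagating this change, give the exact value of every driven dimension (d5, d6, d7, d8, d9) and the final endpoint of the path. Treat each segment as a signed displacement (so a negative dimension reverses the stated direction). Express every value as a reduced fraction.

Apply edit: d1 := 2/5
  d5 = d2/3 = 1/3
  d6 = d4/4 - d2 = -3/4
  d7 = d5 - d2 + d1 = -4/15
  d8 = d2 + d4 + d5 = 7/3
  d9 = d5 + d4*4 + d1 = 71/15
Walk from origin (0, 0):
  seg 1: left by d7 = -4/15 → (4/15, 0)
  seg 2: up by d5 = 1/3 → (4/15, 1/3)
  seg 3: right by d5 = 1/3 → (3/5, 1/3)
  seg 4: up by d5 = 1/3 → (3/5, 2/3)
  seg 5: down by d6 = -3/4 → (3/5, 17/12)
  seg 6: left by d1 = 2/5 → (1/5, 17/12)

d5 = 1/3
d6 = -3/4
d7 = -4/15
d8 = 7/3
d9 = 71/15
endpoint = (1/5, 17/12)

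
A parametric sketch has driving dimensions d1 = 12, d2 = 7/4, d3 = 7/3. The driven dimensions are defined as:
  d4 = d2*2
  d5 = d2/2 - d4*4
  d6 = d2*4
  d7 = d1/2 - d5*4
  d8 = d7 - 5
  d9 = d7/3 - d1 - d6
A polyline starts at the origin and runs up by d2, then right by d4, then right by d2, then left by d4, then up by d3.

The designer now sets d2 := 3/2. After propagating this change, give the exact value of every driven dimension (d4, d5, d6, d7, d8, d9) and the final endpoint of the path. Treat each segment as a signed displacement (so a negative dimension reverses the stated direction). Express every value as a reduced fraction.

Apply edit: d2 := 3/2
  d4 = d2*2 = 3
  d5 = d2/2 - d4*4 = -45/4
  d6 = d2*4 = 6
  d7 = d1/2 - d5*4 = 51
  d8 = d7 - 5 = 46
  d9 = d7/3 - d1 - d6 = -1
Walk from origin (0, 0):
  seg 1: up by d2 = 3/2 → (0, 3/2)
  seg 2: right by d4 = 3 → (3, 3/2)
  seg 3: right by d2 = 3/2 → (9/2, 3/2)
  seg 4: left by d4 = 3 → (3/2, 3/2)
  seg 5: up by d3 = 7/3 → (3/2, 23/6)

d4 = 3
d5 = -45/4
d6 = 6
d7 = 51
d8 = 46
d9 = -1
endpoint = (3/2, 23/6)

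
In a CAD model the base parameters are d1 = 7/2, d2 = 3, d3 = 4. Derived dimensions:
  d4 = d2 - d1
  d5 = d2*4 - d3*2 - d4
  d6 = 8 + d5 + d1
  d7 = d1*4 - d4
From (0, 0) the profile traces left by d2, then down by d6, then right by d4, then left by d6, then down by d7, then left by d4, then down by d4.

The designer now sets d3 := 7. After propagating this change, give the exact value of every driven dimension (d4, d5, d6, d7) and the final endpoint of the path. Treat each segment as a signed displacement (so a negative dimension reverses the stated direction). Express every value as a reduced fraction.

Apply edit: d3 := 7
  d4 = d2 - d1 = -1/2
  d5 = d2*4 - d3*2 - d4 = -3/2
  d6 = 8 + d5 + d1 = 10
  d7 = d1*4 - d4 = 29/2
Walk from origin (0, 0):
  seg 1: left by d2 = 3 → (-3, 0)
  seg 2: down by d6 = 10 → (-3, -10)
  seg 3: right by d4 = -1/2 → (-7/2, -10)
  seg 4: left by d6 = 10 → (-27/2, -10)
  seg 5: down by d7 = 29/2 → (-27/2, -49/2)
  seg 6: left by d4 = -1/2 → (-13, -49/2)
  seg 7: down by d4 = -1/2 → (-13, -24)

d4 = -1/2
d5 = -3/2
d6 = 10
d7 = 29/2
endpoint = (-13, -24)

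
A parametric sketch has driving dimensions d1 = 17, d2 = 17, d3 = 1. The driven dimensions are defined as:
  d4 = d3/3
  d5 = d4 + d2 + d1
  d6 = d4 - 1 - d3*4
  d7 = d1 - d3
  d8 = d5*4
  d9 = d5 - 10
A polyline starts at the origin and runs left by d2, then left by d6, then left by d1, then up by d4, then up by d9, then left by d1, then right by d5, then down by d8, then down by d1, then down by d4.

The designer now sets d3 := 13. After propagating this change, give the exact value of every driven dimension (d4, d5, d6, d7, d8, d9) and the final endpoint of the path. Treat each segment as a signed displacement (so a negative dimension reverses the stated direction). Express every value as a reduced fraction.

d4 = 13/3
d5 = 115/3
d6 = -146/3
d7 = 4
d8 = 460/3
d9 = 85/3
endpoint = (36, -142)

Apply edit: d3 := 13
  d4 = d3/3 = 13/3
  d5 = d4 + d2 + d1 = 115/3
  d6 = d4 - 1 - d3*4 = -146/3
  d7 = d1 - d3 = 4
  d8 = d5*4 = 460/3
  d9 = d5 - 10 = 85/3
Walk from origin (0, 0):
  seg 1: left by d2 = 17 → (-17, 0)
  seg 2: left by d6 = -146/3 → (95/3, 0)
  seg 3: left by d1 = 17 → (44/3, 0)
  seg 4: up by d4 = 13/3 → (44/3, 13/3)
  seg 5: up by d9 = 85/3 → (44/3, 98/3)
  seg 6: left by d1 = 17 → (-7/3, 98/3)
  seg 7: right by d5 = 115/3 → (36, 98/3)
  seg 8: down by d8 = 460/3 → (36, -362/3)
  seg 9: down by d1 = 17 → (36, -413/3)
  seg 10: down by d4 = 13/3 → (36, -142)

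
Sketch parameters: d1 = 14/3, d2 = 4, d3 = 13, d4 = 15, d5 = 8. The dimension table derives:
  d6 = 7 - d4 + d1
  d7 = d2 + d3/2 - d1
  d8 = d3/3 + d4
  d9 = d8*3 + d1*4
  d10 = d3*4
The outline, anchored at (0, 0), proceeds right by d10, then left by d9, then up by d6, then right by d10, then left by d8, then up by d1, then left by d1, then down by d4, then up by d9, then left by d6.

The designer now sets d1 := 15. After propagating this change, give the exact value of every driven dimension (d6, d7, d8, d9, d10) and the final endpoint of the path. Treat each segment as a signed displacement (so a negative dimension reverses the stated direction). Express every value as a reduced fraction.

d6 = 7
d7 = -9/2
d8 = 58/3
d9 = 118
d10 = 52
endpoint = (-166/3, 125)

Apply edit: d1 := 15
  d6 = 7 - d4 + d1 = 7
  d7 = d2 + d3/2 - d1 = -9/2
  d8 = d3/3 + d4 = 58/3
  d9 = d8*3 + d1*4 = 118
  d10 = d3*4 = 52
Walk from origin (0, 0):
  seg 1: right by d10 = 52 → (52, 0)
  seg 2: left by d9 = 118 → (-66, 0)
  seg 3: up by d6 = 7 → (-66, 7)
  seg 4: right by d10 = 52 → (-14, 7)
  seg 5: left by d8 = 58/3 → (-100/3, 7)
  seg 6: up by d1 = 15 → (-100/3, 22)
  seg 7: left by d1 = 15 → (-145/3, 22)
  seg 8: down by d4 = 15 → (-145/3, 7)
  seg 9: up by d9 = 118 → (-145/3, 125)
  seg 10: left by d6 = 7 → (-166/3, 125)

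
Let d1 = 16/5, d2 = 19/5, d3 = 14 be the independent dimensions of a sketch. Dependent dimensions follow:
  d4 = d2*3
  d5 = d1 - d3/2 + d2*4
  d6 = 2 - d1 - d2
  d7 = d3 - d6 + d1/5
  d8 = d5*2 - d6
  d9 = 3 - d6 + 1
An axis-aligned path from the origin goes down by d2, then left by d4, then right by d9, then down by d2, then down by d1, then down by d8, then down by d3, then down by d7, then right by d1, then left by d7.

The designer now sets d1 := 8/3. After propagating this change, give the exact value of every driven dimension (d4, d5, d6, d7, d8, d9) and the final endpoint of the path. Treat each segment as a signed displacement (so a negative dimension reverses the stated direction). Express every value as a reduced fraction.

d4 = 57/5
d5 = 163/15
d6 = -67/15
d7 = 19
d8 = 131/5
d9 = 127/15
endpoint = (-289/15, -1042/15)

Apply edit: d1 := 8/3
  d4 = d2*3 = 57/5
  d5 = d1 - d3/2 + d2*4 = 163/15
  d6 = 2 - d1 - d2 = -67/15
  d7 = d3 - d6 + d1/5 = 19
  d8 = d5*2 - d6 = 131/5
  d9 = 3 - d6 + 1 = 127/15
Walk from origin (0, 0):
  seg 1: down by d2 = 19/5 → (0, -19/5)
  seg 2: left by d4 = 57/5 → (-57/5, -19/5)
  seg 3: right by d9 = 127/15 → (-44/15, -19/5)
  seg 4: down by d2 = 19/5 → (-44/15, -38/5)
  seg 5: down by d1 = 8/3 → (-44/15, -154/15)
  seg 6: down by d8 = 131/5 → (-44/15, -547/15)
  seg 7: down by d3 = 14 → (-44/15, -757/15)
  seg 8: down by d7 = 19 → (-44/15, -1042/15)
  seg 9: right by d1 = 8/3 → (-4/15, -1042/15)
  seg 10: left by d7 = 19 → (-289/15, -1042/15)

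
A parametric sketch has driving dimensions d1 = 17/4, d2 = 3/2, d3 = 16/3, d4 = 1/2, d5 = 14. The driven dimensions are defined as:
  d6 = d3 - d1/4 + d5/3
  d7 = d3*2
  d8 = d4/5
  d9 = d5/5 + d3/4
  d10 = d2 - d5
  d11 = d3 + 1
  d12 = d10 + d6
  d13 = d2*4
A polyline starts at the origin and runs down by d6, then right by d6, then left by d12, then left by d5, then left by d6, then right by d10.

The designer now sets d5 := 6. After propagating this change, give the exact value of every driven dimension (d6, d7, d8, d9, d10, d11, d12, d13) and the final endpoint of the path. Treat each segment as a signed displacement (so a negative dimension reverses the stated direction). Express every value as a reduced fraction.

Apply edit: d5 := 6
  d6 = d3 - d1/4 + d5/3 = 301/48
  d7 = d3*2 = 32/3
  d8 = d4/5 = 1/10
  d9 = d5/5 + d3/4 = 38/15
  d10 = d2 - d5 = -9/2
  d11 = d3 + 1 = 19/3
  d12 = d10 + d6 = 85/48
  d13 = d2*4 = 6
Walk from origin (0, 0):
  seg 1: down by d6 = 301/48 → (0, -301/48)
  seg 2: right by d6 = 301/48 → (301/48, -301/48)
  seg 3: left by d12 = 85/48 → (9/2, -301/48)
  seg 4: left by d5 = 6 → (-3/2, -301/48)
  seg 5: left by d6 = 301/48 → (-373/48, -301/48)
  seg 6: right by d10 = -9/2 → (-589/48, -301/48)

d6 = 301/48
d7 = 32/3
d8 = 1/10
d9 = 38/15
d10 = -9/2
d11 = 19/3
d12 = 85/48
d13 = 6
endpoint = (-589/48, -301/48)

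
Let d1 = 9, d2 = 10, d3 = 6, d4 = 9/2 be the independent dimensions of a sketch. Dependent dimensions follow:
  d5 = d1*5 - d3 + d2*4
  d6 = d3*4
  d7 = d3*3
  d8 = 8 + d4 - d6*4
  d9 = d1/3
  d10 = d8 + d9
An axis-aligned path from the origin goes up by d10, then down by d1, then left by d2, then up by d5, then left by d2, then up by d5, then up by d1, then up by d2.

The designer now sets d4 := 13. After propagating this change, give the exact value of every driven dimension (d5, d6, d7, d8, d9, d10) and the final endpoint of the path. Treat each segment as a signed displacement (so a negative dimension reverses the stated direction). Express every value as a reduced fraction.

d5 = 79
d6 = 24
d7 = 18
d8 = -75
d9 = 3
d10 = -72
endpoint = (-20, 96)

Apply edit: d4 := 13
  d5 = d1*5 - d3 + d2*4 = 79
  d6 = d3*4 = 24
  d7 = d3*3 = 18
  d8 = 8 + d4 - d6*4 = -75
  d9 = d1/3 = 3
  d10 = d8 + d9 = -72
Walk from origin (0, 0):
  seg 1: up by d10 = -72 → (0, -72)
  seg 2: down by d1 = 9 → (0, -81)
  seg 3: left by d2 = 10 → (-10, -81)
  seg 4: up by d5 = 79 → (-10, -2)
  seg 5: left by d2 = 10 → (-20, -2)
  seg 6: up by d5 = 79 → (-20, 77)
  seg 7: up by d1 = 9 → (-20, 86)
  seg 8: up by d2 = 10 → (-20, 96)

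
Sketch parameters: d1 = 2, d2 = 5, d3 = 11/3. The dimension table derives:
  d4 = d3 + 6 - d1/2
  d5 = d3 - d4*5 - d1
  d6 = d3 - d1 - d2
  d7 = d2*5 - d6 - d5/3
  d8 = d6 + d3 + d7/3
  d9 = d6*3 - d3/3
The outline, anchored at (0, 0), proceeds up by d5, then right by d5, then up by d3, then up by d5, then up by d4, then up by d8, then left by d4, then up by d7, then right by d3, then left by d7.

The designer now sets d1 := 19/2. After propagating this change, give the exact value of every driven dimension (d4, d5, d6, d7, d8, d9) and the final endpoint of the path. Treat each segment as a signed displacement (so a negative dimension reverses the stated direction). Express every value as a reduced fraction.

Apply edit: d1 := 19/2
  d4 = d3 + 6 - d1/2 = 59/12
  d5 = d3 - d4*5 - d1 = -365/12
  d6 = d3 - d1 - d2 = -65/6
  d7 = d2*5 - d6 - d5/3 = 1655/36
  d8 = d6 + d3 + d7/3 = 881/108
  d9 = d6*3 - d3/3 = -607/18
Walk from origin (0, 0):
  seg 1: up by d5 = -365/12 → (0, -365/12)
  seg 2: right by d5 = -365/12 → (-365/12, -365/12)
  seg 3: up by d3 = 11/3 → (-365/12, -107/4)
  seg 4: up by d5 = -365/12 → (-365/12, -343/6)
  seg 5: up by d4 = 59/12 → (-365/12, -209/4)
  seg 6: up by d8 = 881/108 → (-365/12, -2381/54)
  seg 7: left by d4 = 59/12 → (-106/3, -2381/54)
  seg 8: up by d7 = 1655/36 → (-106/3, 203/108)
  seg 9: right by d3 = 11/3 → (-95/3, 203/108)
  seg 10: left by d7 = 1655/36 → (-2795/36, 203/108)

d4 = 59/12
d5 = -365/12
d6 = -65/6
d7 = 1655/36
d8 = 881/108
d9 = -607/18
endpoint = (-2795/36, 203/108)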